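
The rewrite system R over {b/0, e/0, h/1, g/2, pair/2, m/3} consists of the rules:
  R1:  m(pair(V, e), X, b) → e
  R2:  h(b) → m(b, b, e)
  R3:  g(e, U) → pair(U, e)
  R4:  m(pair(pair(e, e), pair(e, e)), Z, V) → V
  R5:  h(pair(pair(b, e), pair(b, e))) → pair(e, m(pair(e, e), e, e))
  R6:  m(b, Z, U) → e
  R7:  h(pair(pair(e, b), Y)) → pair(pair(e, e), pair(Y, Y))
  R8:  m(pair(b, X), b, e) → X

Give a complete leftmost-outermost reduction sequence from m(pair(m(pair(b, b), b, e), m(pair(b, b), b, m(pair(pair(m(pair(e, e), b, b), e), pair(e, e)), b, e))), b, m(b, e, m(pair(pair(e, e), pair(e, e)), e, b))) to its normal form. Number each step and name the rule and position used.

b

1. m(pair(m(pair(b, b), b, e), m(pair(b, b), b, m(pair(pair(m(pair(e, e), b, b), e), pair(e, e)), b, e))), b, m(b, e, m(pair(pair(e, e), pair(e, e)), e, b)))  →  m(pair(b, m(pair(b, b), b, m(pair(pair(m(pair(e, e), b, b), e), pair(e, e)), b, e))), b, m(b, e, m(pair(pair(e, e), pair(e, e)), e, b)))   [R8 at 1.1]
2. m(pair(b, m(pair(b, b), b, m(pair(pair(m(pair(e, e), b, b), e), pair(e, e)), b, e))), b, m(b, e, m(pair(pair(e, e), pair(e, e)), e, b)))  →  m(pair(b, m(pair(b, b), b, m(pair(pair(e, e), pair(e, e)), b, e))), b, m(b, e, m(pair(pair(e, e), pair(e, e)), e, b)))   [R1 at 1.2.3.1.1.1]
3. m(pair(b, m(pair(b, b), b, m(pair(pair(e, e), pair(e, e)), b, e))), b, m(b, e, m(pair(pair(e, e), pair(e, e)), e, b)))  →  m(pair(b, m(pair(b, b), b, e)), b, m(b, e, m(pair(pair(e, e), pair(e, e)), e, b)))   [R4 at 1.2.3]
4. m(pair(b, m(pair(b, b), b, e)), b, m(b, e, m(pair(pair(e, e), pair(e, e)), e, b)))  →  m(pair(b, b), b, m(b, e, m(pair(pair(e, e), pair(e, e)), e, b)))   [R8 at 1.2]
5. m(pair(b, b), b, m(b, e, m(pair(pair(e, e), pair(e, e)), e, b)))  →  m(pair(b, b), b, e)   [R6 at 3]
6. m(pair(b, b), b, e)  →  b   [R8 at ε]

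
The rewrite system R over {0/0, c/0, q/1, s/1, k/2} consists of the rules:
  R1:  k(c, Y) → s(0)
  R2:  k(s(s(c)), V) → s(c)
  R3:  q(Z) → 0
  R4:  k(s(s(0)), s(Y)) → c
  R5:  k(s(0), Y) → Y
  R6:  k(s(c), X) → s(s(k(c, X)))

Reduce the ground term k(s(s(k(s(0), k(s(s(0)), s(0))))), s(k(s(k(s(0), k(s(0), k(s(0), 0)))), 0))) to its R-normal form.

s(c)

1. k(s(s(k(s(0), k(s(s(0)), s(0))))), s(k(s(k(s(0), k(s(0), k(s(0), 0)))), 0)))  →  k(s(s(k(s(s(0)), s(0)))), s(k(s(k(s(0), k(s(0), k(s(0), 0)))), 0)))   [R5 at 1.1.1]
2. k(s(s(k(s(s(0)), s(0)))), s(k(s(k(s(0), k(s(0), k(s(0), 0)))), 0)))  →  k(s(s(c)), s(k(s(k(s(0), k(s(0), k(s(0), 0)))), 0)))   [R4 at 1.1.1]
3. k(s(s(c)), s(k(s(k(s(0), k(s(0), k(s(0), 0)))), 0)))  →  s(c)   [R2 at ε]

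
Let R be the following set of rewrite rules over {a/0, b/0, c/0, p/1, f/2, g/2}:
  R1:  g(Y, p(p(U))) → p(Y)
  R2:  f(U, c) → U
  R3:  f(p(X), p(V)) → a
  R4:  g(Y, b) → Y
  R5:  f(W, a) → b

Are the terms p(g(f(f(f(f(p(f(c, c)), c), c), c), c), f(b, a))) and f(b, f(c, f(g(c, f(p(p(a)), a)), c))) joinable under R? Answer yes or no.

Reduce t₁ = p(g(f(f(f(f(p(f(c, c)), c), c), c), c), f(b, a))):
1. p(g(f(f(f(f(p(f(c, c)), c), c), c), c), f(b, a)))  →  p(g(f(f(f(p(f(c, c)), c), c), c), f(b, a)))   [R2 at 1.1]
2. p(g(f(f(f(p(f(c, c)), c), c), c), f(b, a)))  →  p(g(f(f(p(f(c, c)), c), c), f(b, a)))   [R2 at 1.1]
3. p(g(f(f(p(f(c, c)), c), c), f(b, a)))  →  p(g(f(p(f(c, c)), c), f(b, a)))   [R2 at 1.1]
4. p(g(f(p(f(c, c)), c), f(b, a)))  →  p(g(p(f(c, c)), f(b, a)))   [R2 at 1.1]
5. p(g(p(f(c, c)), f(b, a)))  →  p(g(p(c), f(b, a)))   [R2 at 1.1.1]
6. p(g(p(c), f(b, a)))  →  p(g(p(c), b))   [R5 at 1.2]
7. p(g(p(c), b))  →  p(p(c))   [R4 at 1]

Reduce t₂ = f(b, f(c, f(g(c, f(p(p(a)), a)), c))):
1. f(b, f(c, f(g(c, f(p(p(a)), a)), c)))  →  f(b, f(c, g(c, f(p(p(a)), a))))   [R2 at 2.2]
2. f(b, f(c, g(c, f(p(p(a)), a))))  →  f(b, f(c, g(c, b)))   [R5 at 2.2.2]
3. f(b, f(c, g(c, b)))  →  f(b, f(c, c))   [R4 at 2.2]
4. f(b, f(c, c))  →  f(b, c)   [R2 at 2]
5. f(b, c)  →  b   [R2 at ε]

no — NF(t₁) = p(p(c)), NF(t₂) = b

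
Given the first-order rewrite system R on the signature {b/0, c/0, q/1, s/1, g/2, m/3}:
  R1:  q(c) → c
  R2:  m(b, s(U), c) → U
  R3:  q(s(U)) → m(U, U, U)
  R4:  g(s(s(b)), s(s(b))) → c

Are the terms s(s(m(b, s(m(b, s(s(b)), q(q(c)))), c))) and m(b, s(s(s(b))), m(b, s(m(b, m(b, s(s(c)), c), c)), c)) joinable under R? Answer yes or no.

Reduce t₁ = s(s(m(b, s(m(b, s(s(b)), q(q(c)))), c))):
1. s(s(m(b, s(m(b, s(s(b)), q(q(c)))), c)))  →  s(s(m(b, s(s(b)), q(q(c)))))   [R2 at 1.1]
2. s(s(m(b, s(s(b)), q(q(c)))))  →  s(s(m(b, s(s(b)), q(c))))   [R1 at 1.1.3.1]
3. s(s(m(b, s(s(b)), q(c))))  →  s(s(m(b, s(s(b)), c)))   [R1 at 1.1.3]
4. s(s(m(b, s(s(b)), c)))  →  s(s(s(b)))   [R2 at 1.1]

Reduce t₂ = m(b, s(s(s(b))), m(b, s(m(b, m(b, s(s(c)), c), c)), c)):
1. m(b, s(s(s(b))), m(b, s(m(b, m(b, s(s(c)), c), c)), c))  →  m(b, s(s(s(b))), m(b, m(b, s(s(c)), c), c))   [R2 at 3]
2. m(b, s(s(s(b))), m(b, m(b, s(s(c)), c), c))  →  m(b, s(s(s(b))), m(b, s(c), c))   [R2 at 3.2]
3. m(b, s(s(s(b))), m(b, s(c), c))  →  m(b, s(s(s(b))), c)   [R2 at 3]
4. m(b, s(s(s(b))), c)  →  s(s(b))   [R2 at ε]

no — NF(t₁) = s(s(s(b))), NF(t₂) = s(s(b))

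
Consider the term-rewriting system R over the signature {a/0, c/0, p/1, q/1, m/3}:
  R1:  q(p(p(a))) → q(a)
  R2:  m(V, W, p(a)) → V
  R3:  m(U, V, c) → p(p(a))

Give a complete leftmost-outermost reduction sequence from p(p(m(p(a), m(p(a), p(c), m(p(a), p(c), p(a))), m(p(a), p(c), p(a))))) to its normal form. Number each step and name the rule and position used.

p(p(p(a)))

1. p(p(m(p(a), m(p(a), p(c), m(p(a), p(c), p(a))), m(p(a), p(c), p(a)))))  →  p(p(m(p(a), m(p(a), p(c), p(a)), m(p(a), p(c), p(a)))))   [R2 at 1.1.2.3]
2. p(p(m(p(a), m(p(a), p(c), p(a)), m(p(a), p(c), p(a)))))  →  p(p(m(p(a), p(a), m(p(a), p(c), p(a)))))   [R2 at 1.1.2]
3. p(p(m(p(a), p(a), m(p(a), p(c), p(a)))))  →  p(p(m(p(a), p(a), p(a))))   [R2 at 1.1.3]
4. p(p(m(p(a), p(a), p(a))))  →  p(p(p(a)))   [R2 at 1.1]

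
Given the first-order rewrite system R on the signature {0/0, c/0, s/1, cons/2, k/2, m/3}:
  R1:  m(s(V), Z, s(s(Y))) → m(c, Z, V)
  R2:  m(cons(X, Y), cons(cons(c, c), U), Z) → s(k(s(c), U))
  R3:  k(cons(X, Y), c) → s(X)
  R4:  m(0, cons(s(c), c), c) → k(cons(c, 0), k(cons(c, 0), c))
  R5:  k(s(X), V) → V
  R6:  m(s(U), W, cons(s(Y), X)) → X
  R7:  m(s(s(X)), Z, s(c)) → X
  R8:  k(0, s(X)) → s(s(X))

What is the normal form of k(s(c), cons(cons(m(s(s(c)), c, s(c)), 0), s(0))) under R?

cons(cons(c, 0), s(0))

1. k(s(c), cons(cons(m(s(s(c)), c, s(c)), 0), s(0)))  →  cons(cons(m(s(s(c)), c, s(c)), 0), s(0))   [R5 at ε]
2. cons(cons(m(s(s(c)), c, s(c)), 0), s(0))  →  cons(cons(c, 0), s(0))   [R7 at 1.1]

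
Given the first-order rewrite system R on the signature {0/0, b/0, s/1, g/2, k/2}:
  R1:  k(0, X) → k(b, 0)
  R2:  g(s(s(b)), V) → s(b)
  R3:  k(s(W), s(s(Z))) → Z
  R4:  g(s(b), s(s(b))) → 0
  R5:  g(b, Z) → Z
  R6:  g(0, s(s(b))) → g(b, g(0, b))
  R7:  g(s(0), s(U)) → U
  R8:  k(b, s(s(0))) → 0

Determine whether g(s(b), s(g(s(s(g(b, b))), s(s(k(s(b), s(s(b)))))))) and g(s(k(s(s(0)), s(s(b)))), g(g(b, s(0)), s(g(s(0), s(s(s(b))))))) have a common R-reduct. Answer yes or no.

yes — NF(t₁) = 0, NF(t₂) = 0

Reduce t₁ = g(s(b), s(g(s(s(g(b, b))), s(s(k(s(b), s(s(b)))))))):
1. g(s(b), s(g(s(s(g(b, b))), s(s(k(s(b), s(s(b))))))))  →  g(s(b), s(g(s(s(b)), s(s(k(s(b), s(s(b))))))))   [R5 at 2.1.1.1.1]
2. g(s(b), s(g(s(s(b)), s(s(k(s(b), s(s(b))))))))  →  g(s(b), s(s(b)))   [R2 at 2.1]
3. g(s(b), s(s(b)))  →  0   [R4 at ε]

Reduce t₂ = g(s(k(s(s(0)), s(s(b)))), g(g(b, s(0)), s(g(s(0), s(s(s(b))))))):
1. g(s(k(s(s(0)), s(s(b)))), g(g(b, s(0)), s(g(s(0), s(s(s(b)))))))  →  g(s(b), g(g(b, s(0)), s(g(s(0), s(s(s(b)))))))   [R3 at 1.1]
2. g(s(b), g(g(b, s(0)), s(g(s(0), s(s(s(b)))))))  →  g(s(b), g(s(0), s(g(s(0), s(s(s(b)))))))   [R5 at 2.1]
3. g(s(b), g(s(0), s(g(s(0), s(s(s(b)))))))  →  g(s(b), g(s(0), s(s(s(b)))))   [R7 at 2]
4. g(s(b), g(s(0), s(s(s(b)))))  →  g(s(b), s(s(b)))   [R7 at 2]
5. g(s(b), s(s(b)))  →  0   [R4 at ε]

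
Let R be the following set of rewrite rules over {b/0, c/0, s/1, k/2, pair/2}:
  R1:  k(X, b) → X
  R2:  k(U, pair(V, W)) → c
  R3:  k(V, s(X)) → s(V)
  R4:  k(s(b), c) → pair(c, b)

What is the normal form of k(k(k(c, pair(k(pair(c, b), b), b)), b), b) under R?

1. k(k(k(c, pair(k(pair(c, b), b), b)), b), b)  →  k(k(c, pair(k(pair(c, b), b), b)), b)   [R1 at ε]
2. k(k(c, pair(k(pair(c, b), b), b)), b)  →  k(c, pair(k(pair(c, b), b), b))   [R1 at ε]
3. k(c, pair(k(pair(c, b), b), b))  →  c   [R2 at ε]

c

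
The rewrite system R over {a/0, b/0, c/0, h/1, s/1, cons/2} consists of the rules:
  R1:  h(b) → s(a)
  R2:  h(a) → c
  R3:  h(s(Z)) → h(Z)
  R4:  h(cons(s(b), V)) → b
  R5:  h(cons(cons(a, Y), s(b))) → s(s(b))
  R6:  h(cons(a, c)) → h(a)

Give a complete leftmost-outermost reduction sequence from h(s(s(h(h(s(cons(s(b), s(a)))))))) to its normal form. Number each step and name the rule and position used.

c

1. h(s(s(h(h(s(cons(s(b), s(a))))))))  →  h(s(h(h(s(cons(s(b), s(a)))))))   [R3 at ε]
2. h(s(h(h(s(cons(s(b), s(a)))))))  →  h(h(h(s(cons(s(b), s(a))))))   [R3 at ε]
3. h(h(h(s(cons(s(b), s(a))))))  →  h(h(h(cons(s(b), s(a)))))   [R3 at 1.1]
4. h(h(h(cons(s(b), s(a)))))  →  h(h(b))   [R4 at 1.1]
5. h(h(b))  →  h(s(a))   [R1 at 1]
6. h(s(a))  →  h(a)   [R3 at ε]
7. h(a)  →  c   [R2 at ε]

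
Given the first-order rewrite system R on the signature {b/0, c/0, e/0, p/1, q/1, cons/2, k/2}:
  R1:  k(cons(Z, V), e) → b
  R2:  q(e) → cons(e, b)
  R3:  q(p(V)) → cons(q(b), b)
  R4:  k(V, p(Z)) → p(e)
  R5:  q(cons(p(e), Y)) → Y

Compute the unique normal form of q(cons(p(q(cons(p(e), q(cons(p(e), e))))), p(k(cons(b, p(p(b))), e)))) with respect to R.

1. q(cons(p(q(cons(p(e), q(cons(p(e), e))))), p(k(cons(b, p(p(b))), e))))  →  q(cons(p(q(cons(p(e), e))), p(k(cons(b, p(p(b))), e))))   [R5 at 1.1.1]
2. q(cons(p(q(cons(p(e), e))), p(k(cons(b, p(p(b))), e))))  →  q(cons(p(e), p(k(cons(b, p(p(b))), e))))   [R5 at 1.1.1]
3. q(cons(p(e), p(k(cons(b, p(p(b))), e))))  →  p(k(cons(b, p(p(b))), e))   [R5 at ε]
4. p(k(cons(b, p(p(b))), e))  →  p(b)   [R1 at 1]

p(b)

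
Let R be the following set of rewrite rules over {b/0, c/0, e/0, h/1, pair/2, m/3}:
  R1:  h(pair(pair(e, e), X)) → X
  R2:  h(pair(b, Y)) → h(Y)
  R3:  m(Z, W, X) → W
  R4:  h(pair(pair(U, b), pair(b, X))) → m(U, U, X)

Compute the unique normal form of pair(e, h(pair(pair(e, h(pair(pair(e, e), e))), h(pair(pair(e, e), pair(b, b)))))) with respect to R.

1. pair(e, h(pair(pair(e, h(pair(pair(e, e), e))), h(pair(pair(e, e), pair(b, b))))))  →  pair(e, h(pair(pair(e, e), h(pair(pair(e, e), pair(b, b))))))   [R1 at 2.1.1.2]
2. pair(e, h(pair(pair(e, e), h(pair(pair(e, e), pair(b, b))))))  →  pair(e, h(pair(pair(e, e), pair(b, b))))   [R1 at 2]
3. pair(e, h(pair(pair(e, e), pair(b, b))))  →  pair(e, pair(b, b))   [R1 at 2]

pair(e, pair(b, b))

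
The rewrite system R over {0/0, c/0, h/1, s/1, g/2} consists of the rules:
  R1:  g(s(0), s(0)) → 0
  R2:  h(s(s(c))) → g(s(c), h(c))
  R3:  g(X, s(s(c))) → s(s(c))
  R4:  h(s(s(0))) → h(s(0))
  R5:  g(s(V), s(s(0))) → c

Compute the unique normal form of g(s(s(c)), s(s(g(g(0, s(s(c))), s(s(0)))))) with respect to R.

s(s(c))

1. g(s(s(c)), s(s(g(g(0, s(s(c))), s(s(0))))))  →  g(s(s(c)), s(s(g(s(s(c)), s(s(0))))))   [R3 at 2.1.1.1]
2. g(s(s(c)), s(s(g(s(s(c)), s(s(0))))))  →  g(s(s(c)), s(s(c)))   [R5 at 2.1.1]
3. g(s(s(c)), s(s(c)))  →  s(s(c))   [R3 at ε]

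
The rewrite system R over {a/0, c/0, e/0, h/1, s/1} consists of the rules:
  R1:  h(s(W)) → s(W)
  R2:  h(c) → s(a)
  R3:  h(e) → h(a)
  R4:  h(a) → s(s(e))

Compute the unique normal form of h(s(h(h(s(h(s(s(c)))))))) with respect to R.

s(s(s(s(c))))

1. h(s(h(h(s(h(s(s(c))))))))  →  s(h(h(s(h(s(s(c)))))))   [R1 at ε]
2. s(h(h(s(h(s(s(c)))))))  →  s(h(s(h(s(s(c))))))   [R1 at 1.1]
3. s(h(s(h(s(s(c))))))  →  s(s(h(s(s(c)))))   [R1 at 1]
4. s(s(h(s(s(c)))))  →  s(s(s(s(c))))   [R1 at 1.1]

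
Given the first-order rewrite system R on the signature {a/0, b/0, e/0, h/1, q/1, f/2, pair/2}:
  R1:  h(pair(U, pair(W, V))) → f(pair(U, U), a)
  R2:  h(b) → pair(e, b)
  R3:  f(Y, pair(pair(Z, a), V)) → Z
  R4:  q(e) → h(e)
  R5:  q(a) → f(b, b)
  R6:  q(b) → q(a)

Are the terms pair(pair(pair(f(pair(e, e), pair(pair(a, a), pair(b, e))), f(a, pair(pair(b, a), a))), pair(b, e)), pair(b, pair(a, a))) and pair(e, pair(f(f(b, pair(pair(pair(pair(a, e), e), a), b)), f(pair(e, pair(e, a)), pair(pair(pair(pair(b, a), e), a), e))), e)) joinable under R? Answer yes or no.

no — NF(t₁) = pair(pair(pair(a, b), pair(b, e)), pair(b, pair(a, a))), NF(t₂) = pair(e, pair(b, e))

Reduce t₁ = pair(pair(pair(f(pair(e, e), pair(pair(a, a), pair(b, e))), f(a, pair(pair(b, a), a))), pair(b, e)), pair(b, pair(a, a))):
1. pair(pair(pair(f(pair(e, e), pair(pair(a, a), pair(b, e))), f(a, pair(pair(b, a), a))), pair(b, e)), pair(b, pair(a, a)))  →  pair(pair(pair(a, f(a, pair(pair(b, a), a))), pair(b, e)), pair(b, pair(a, a)))   [R3 at 1.1.1]
2. pair(pair(pair(a, f(a, pair(pair(b, a), a))), pair(b, e)), pair(b, pair(a, a)))  →  pair(pair(pair(a, b), pair(b, e)), pair(b, pair(a, a)))   [R3 at 1.1.2]

Reduce t₂ = pair(e, pair(f(f(b, pair(pair(pair(pair(a, e), e), a), b)), f(pair(e, pair(e, a)), pair(pair(pair(pair(b, a), e), a), e))), e)):
1. pair(e, pair(f(f(b, pair(pair(pair(pair(a, e), e), a), b)), f(pair(e, pair(e, a)), pair(pair(pair(pair(b, a), e), a), e))), e))  →  pair(e, pair(f(pair(pair(a, e), e), f(pair(e, pair(e, a)), pair(pair(pair(pair(b, a), e), a), e))), e))   [R3 at 2.1.1]
2. pair(e, pair(f(pair(pair(a, e), e), f(pair(e, pair(e, a)), pair(pair(pair(pair(b, a), e), a), e))), e))  →  pair(e, pair(f(pair(pair(a, e), e), pair(pair(b, a), e)), e))   [R3 at 2.1.2]
3. pair(e, pair(f(pair(pair(a, e), e), pair(pair(b, a), e)), e))  →  pair(e, pair(b, e))   [R3 at 2.1]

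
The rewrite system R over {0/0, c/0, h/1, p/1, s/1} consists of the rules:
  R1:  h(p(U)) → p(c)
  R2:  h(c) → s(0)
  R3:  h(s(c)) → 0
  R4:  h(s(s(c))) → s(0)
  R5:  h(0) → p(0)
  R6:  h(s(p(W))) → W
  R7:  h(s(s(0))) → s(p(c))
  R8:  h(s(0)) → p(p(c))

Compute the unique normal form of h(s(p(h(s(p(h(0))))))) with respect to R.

p(0)

1. h(s(p(h(s(p(h(0)))))))  →  h(s(p(h(0))))   [R6 at ε]
2. h(s(p(h(0))))  →  h(0)   [R6 at ε]
3. h(0)  →  p(0)   [R5 at ε]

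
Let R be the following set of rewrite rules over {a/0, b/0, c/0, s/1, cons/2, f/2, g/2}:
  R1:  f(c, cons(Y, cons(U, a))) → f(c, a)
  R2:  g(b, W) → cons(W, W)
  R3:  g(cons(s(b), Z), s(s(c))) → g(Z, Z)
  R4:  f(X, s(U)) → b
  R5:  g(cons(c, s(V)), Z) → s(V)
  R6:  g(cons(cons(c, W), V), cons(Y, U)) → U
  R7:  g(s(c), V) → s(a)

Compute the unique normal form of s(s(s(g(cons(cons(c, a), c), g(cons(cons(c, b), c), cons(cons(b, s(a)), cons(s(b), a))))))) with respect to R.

1. s(s(s(g(cons(cons(c, a), c), g(cons(cons(c, b), c), cons(cons(b, s(a)), cons(s(b), a)))))))  →  s(s(s(g(cons(cons(c, a), c), cons(s(b), a)))))   [R6 at 1.1.1.2]
2. s(s(s(g(cons(cons(c, a), c), cons(s(b), a)))))  →  s(s(s(a)))   [R6 at 1.1.1]

s(s(s(a)))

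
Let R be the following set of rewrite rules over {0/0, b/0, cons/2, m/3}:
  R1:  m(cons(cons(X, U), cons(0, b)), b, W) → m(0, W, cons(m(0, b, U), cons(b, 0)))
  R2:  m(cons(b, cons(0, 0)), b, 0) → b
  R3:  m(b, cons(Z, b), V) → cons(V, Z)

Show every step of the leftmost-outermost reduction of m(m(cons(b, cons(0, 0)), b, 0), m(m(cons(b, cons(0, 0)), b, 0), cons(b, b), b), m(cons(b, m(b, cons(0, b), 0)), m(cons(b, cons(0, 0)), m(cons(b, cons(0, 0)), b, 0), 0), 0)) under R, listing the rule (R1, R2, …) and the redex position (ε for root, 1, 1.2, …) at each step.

cons(b, b)

1. m(m(cons(b, cons(0, 0)), b, 0), m(m(cons(b, cons(0, 0)), b, 0), cons(b, b), b), m(cons(b, m(b, cons(0, b), 0)), m(cons(b, cons(0, 0)), m(cons(b, cons(0, 0)), b, 0), 0), 0))  →  m(b, m(m(cons(b, cons(0, 0)), b, 0), cons(b, b), b), m(cons(b, m(b, cons(0, b), 0)), m(cons(b, cons(0, 0)), m(cons(b, cons(0, 0)), b, 0), 0), 0))   [R2 at 1]
2. m(b, m(m(cons(b, cons(0, 0)), b, 0), cons(b, b), b), m(cons(b, m(b, cons(0, b), 0)), m(cons(b, cons(0, 0)), m(cons(b, cons(0, 0)), b, 0), 0), 0))  →  m(b, m(b, cons(b, b), b), m(cons(b, m(b, cons(0, b), 0)), m(cons(b, cons(0, 0)), m(cons(b, cons(0, 0)), b, 0), 0), 0))   [R2 at 2.1]
3. m(b, m(b, cons(b, b), b), m(cons(b, m(b, cons(0, b), 0)), m(cons(b, cons(0, 0)), m(cons(b, cons(0, 0)), b, 0), 0), 0))  →  m(b, cons(b, b), m(cons(b, m(b, cons(0, b), 0)), m(cons(b, cons(0, 0)), m(cons(b, cons(0, 0)), b, 0), 0), 0))   [R3 at 2]
4. m(b, cons(b, b), m(cons(b, m(b, cons(0, b), 0)), m(cons(b, cons(0, 0)), m(cons(b, cons(0, 0)), b, 0), 0), 0))  →  cons(m(cons(b, m(b, cons(0, b), 0)), m(cons(b, cons(0, 0)), m(cons(b, cons(0, 0)), b, 0), 0), 0), b)   [R3 at ε]
5. cons(m(cons(b, m(b, cons(0, b), 0)), m(cons(b, cons(0, 0)), m(cons(b, cons(0, 0)), b, 0), 0), 0), b)  →  cons(m(cons(b, cons(0, 0)), m(cons(b, cons(0, 0)), m(cons(b, cons(0, 0)), b, 0), 0), 0), b)   [R3 at 1.1.2]
6. cons(m(cons(b, cons(0, 0)), m(cons(b, cons(0, 0)), m(cons(b, cons(0, 0)), b, 0), 0), 0), b)  →  cons(m(cons(b, cons(0, 0)), m(cons(b, cons(0, 0)), b, 0), 0), b)   [R2 at 1.2.2]
7. cons(m(cons(b, cons(0, 0)), m(cons(b, cons(0, 0)), b, 0), 0), b)  →  cons(m(cons(b, cons(0, 0)), b, 0), b)   [R2 at 1.2]
8. cons(m(cons(b, cons(0, 0)), b, 0), b)  →  cons(b, b)   [R2 at 1]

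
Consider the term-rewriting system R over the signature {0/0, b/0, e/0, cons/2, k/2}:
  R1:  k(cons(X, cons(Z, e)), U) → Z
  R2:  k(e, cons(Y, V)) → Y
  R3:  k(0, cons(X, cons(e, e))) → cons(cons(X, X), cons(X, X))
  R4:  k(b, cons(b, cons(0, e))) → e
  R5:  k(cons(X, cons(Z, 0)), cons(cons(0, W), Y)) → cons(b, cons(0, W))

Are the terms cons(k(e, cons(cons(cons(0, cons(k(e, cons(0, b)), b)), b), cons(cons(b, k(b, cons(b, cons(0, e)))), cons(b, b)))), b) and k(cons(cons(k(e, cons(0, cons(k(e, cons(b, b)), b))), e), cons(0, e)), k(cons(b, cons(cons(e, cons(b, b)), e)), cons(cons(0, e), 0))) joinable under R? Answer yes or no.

Reduce t₁ = cons(k(e, cons(cons(cons(0, cons(k(e, cons(0, b)), b)), b), cons(cons(b, k(b, cons(b, cons(0, e)))), cons(b, b)))), b):
1. cons(k(e, cons(cons(cons(0, cons(k(e, cons(0, b)), b)), b), cons(cons(b, k(b, cons(b, cons(0, e)))), cons(b, b)))), b)  →  cons(cons(cons(0, cons(k(e, cons(0, b)), b)), b), b)   [R2 at 1]
2. cons(cons(cons(0, cons(k(e, cons(0, b)), b)), b), b)  →  cons(cons(cons(0, cons(0, b)), b), b)   [R2 at 1.1.2.1]

Reduce t₂ = k(cons(cons(k(e, cons(0, cons(k(e, cons(b, b)), b))), e), cons(0, e)), k(cons(b, cons(cons(e, cons(b, b)), e)), cons(cons(0, e), 0))):
1. k(cons(cons(k(e, cons(0, cons(k(e, cons(b, b)), b))), e), cons(0, e)), k(cons(b, cons(cons(e, cons(b, b)), e)), cons(cons(0, e), 0)))  →  0   [R1 at ε]

no — NF(t₁) = cons(cons(cons(0, cons(0, b)), b), b), NF(t₂) = 0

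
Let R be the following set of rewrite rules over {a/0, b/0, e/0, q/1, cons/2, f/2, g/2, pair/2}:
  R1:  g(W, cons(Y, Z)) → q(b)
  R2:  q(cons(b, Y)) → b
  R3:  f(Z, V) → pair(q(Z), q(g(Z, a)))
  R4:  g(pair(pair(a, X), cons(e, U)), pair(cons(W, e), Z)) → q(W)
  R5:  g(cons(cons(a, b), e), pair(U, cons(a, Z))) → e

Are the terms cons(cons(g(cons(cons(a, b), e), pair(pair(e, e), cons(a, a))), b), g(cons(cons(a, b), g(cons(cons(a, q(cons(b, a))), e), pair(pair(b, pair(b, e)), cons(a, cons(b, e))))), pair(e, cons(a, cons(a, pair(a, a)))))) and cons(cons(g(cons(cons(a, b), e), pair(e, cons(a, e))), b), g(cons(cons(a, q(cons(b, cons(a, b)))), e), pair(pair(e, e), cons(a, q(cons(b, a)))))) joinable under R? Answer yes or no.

yes — NF(t₁) = cons(cons(e, b), e), NF(t₂) = cons(cons(e, b), e)

Reduce t₁ = cons(cons(g(cons(cons(a, b), e), pair(pair(e, e), cons(a, a))), b), g(cons(cons(a, b), g(cons(cons(a, q(cons(b, a))), e), pair(pair(b, pair(b, e)), cons(a, cons(b, e))))), pair(e, cons(a, cons(a, pair(a, a)))))):
1. cons(cons(g(cons(cons(a, b), e), pair(pair(e, e), cons(a, a))), b), g(cons(cons(a, b), g(cons(cons(a, q(cons(b, a))), e), pair(pair(b, pair(b, e)), cons(a, cons(b, e))))), pair(e, cons(a, cons(a, pair(a, a))))))  →  cons(cons(e, b), g(cons(cons(a, b), g(cons(cons(a, q(cons(b, a))), e), pair(pair(b, pair(b, e)), cons(a, cons(b, e))))), pair(e, cons(a, cons(a, pair(a, a))))))   [R5 at 1.1]
2. cons(cons(e, b), g(cons(cons(a, b), g(cons(cons(a, q(cons(b, a))), e), pair(pair(b, pair(b, e)), cons(a, cons(b, e))))), pair(e, cons(a, cons(a, pair(a, a))))))  →  cons(cons(e, b), g(cons(cons(a, b), g(cons(cons(a, b), e), pair(pair(b, pair(b, e)), cons(a, cons(b, e))))), pair(e, cons(a, cons(a, pair(a, a))))))   [R2 at 2.1.2.1.1.2]
3. cons(cons(e, b), g(cons(cons(a, b), g(cons(cons(a, b), e), pair(pair(b, pair(b, e)), cons(a, cons(b, e))))), pair(e, cons(a, cons(a, pair(a, a))))))  →  cons(cons(e, b), g(cons(cons(a, b), e), pair(e, cons(a, cons(a, pair(a, a))))))   [R5 at 2.1.2]
4. cons(cons(e, b), g(cons(cons(a, b), e), pair(e, cons(a, cons(a, pair(a, a))))))  →  cons(cons(e, b), e)   [R5 at 2]

Reduce t₂ = cons(cons(g(cons(cons(a, b), e), pair(e, cons(a, e))), b), g(cons(cons(a, q(cons(b, cons(a, b)))), e), pair(pair(e, e), cons(a, q(cons(b, a)))))):
1. cons(cons(g(cons(cons(a, b), e), pair(e, cons(a, e))), b), g(cons(cons(a, q(cons(b, cons(a, b)))), e), pair(pair(e, e), cons(a, q(cons(b, a))))))  →  cons(cons(e, b), g(cons(cons(a, q(cons(b, cons(a, b)))), e), pair(pair(e, e), cons(a, q(cons(b, a))))))   [R5 at 1.1]
2. cons(cons(e, b), g(cons(cons(a, q(cons(b, cons(a, b)))), e), pair(pair(e, e), cons(a, q(cons(b, a))))))  →  cons(cons(e, b), g(cons(cons(a, b), e), pair(pair(e, e), cons(a, q(cons(b, a))))))   [R2 at 2.1.1.2]
3. cons(cons(e, b), g(cons(cons(a, b), e), pair(pair(e, e), cons(a, q(cons(b, a))))))  →  cons(cons(e, b), e)   [R5 at 2]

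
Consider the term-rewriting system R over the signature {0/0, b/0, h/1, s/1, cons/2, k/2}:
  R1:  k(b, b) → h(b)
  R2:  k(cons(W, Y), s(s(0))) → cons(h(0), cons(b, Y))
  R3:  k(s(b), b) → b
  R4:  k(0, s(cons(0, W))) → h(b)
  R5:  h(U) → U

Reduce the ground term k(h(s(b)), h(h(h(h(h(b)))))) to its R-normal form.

1. k(h(s(b)), h(h(h(h(h(b))))))  →  k(s(b), h(h(h(h(h(b))))))   [R5 at 1]
2. k(s(b), h(h(h(h(h(b))))))  →  k(s(b), h(h(h(h(b)))))   [R5 at 2]
3. k(s(b), h(h(h(h(b)))))  →  k(s(b), h(h(h(b))))   [R5 at 2]
4. k(s(b), h(h(h(b))))  →  k(s(b), h(h(b)))   [R5 at 2]
5. k(s(b), h(h(b)))  →  k(s(b), h(b))   [R5 at 2]
6. k(s(b), h(b))  →  k(s(b), b)   [R5 at 2]
7. k(s(b), b)  →  b   [R3 at ε]

b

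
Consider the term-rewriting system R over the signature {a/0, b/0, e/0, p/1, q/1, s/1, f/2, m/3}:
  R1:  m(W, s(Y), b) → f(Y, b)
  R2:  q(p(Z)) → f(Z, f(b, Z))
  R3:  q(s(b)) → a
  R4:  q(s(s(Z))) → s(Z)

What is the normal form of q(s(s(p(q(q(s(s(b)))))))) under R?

s(p(a))

1. q(s(s(p(q(q(s(s(b))))))))  →  s(p(q(q(s(s(b))))))   [R4 at ε]
2. s(p(q(q(s(s(b))))))  →  s(p(q(s(b))))   [R4 at 1.1.1]
3. s(p(q(s(b))))  →  s(p(a))   [R3 at 1.1]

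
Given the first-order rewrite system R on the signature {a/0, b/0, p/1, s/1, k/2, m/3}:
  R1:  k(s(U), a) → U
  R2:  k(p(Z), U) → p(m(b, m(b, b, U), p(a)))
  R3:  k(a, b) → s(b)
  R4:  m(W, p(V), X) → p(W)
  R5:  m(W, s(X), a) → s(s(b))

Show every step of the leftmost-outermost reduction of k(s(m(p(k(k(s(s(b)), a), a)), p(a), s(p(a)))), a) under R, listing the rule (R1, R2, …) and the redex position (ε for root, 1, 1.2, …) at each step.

1. k(s(m(p(k(k(s(s(b)), a), a)), p(a), s(p(a)))), a)  →  m(p(k(k(s(s(b)), a), a)), p(a), s(p(a)))   [R1 at ε]
2. m(p(k(k(s(s(b)), a), a)), p(a), s(p(a)))  →  p(p(k(k(s(s(b)), a), a)))   [R4 at ε]
3. p(p(k(k(s(s(b)), a), a)))  →  p(p(k(s(b), a)))   [R1 at 1.1.1]
4. p(p(k(s(b), a)))  →  p(p(b))   [R1 at 1.1]

p(p(b))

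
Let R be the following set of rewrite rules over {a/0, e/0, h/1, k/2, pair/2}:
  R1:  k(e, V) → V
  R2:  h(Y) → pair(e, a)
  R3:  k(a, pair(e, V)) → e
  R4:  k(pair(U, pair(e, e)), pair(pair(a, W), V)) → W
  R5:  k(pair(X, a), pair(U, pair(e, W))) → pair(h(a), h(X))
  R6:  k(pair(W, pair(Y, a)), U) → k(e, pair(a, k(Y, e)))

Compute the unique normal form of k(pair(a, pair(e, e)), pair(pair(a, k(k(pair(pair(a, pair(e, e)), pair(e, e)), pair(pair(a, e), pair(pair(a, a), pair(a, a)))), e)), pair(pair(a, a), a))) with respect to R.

e

1. k(pair(a, pair(e, e)), pair(pair(a, k(k(pair(pair(a, pair(e, e)), pair(e, e)), pair(pair(a, e), pair(pair(a, a), pair(a, a)))), e)), pair(pair(a, a), a)))  →  k(k(pair(pair(a, pair(e, e)), pair(e, e)), pair(pair(a, e), pair(pair(a, a), pair(a, a)))), e)   [R4 at ε]
2. k(k(pair(pair(a, pair(e, e)), pair(e, e)), pair(pair(a, e), pair(pair(a, a), pair(a, a)))), e)  →  k(e, e)   [R4 at 1]
3. k(e, e)  →  e   [R1 at ε]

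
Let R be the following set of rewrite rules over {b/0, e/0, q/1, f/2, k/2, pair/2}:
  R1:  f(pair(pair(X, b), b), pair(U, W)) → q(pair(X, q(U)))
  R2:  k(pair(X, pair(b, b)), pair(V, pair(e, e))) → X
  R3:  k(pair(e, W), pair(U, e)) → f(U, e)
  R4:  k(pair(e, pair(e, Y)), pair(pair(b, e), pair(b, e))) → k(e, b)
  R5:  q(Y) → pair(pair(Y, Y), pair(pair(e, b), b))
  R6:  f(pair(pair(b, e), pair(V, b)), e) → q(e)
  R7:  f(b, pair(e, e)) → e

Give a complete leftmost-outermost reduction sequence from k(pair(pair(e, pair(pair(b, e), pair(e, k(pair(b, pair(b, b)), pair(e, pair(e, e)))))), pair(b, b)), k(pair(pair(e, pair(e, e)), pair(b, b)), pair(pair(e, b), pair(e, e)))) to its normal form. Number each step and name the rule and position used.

1. k(pair(pair(e, pair(pair(b, e), pair(e, k(pair(b, pair(b, b)), pair(e, pair(e, e)))))), pair(b, b)), k(pair(pair(e, pair(e, e)), pair(b, b)), pair(pair(e, b), pair(e, e))))  →  k(pair(pair(e, pair(pair(b, e), pair(e, b))), pair(b, b)), k(pair(pair(e, pair(e, e)), pair(b, b)), pair(pair(e, b), pair(e, e))))   [R2 at 1.1.2.2.2]
2. k(pair(pair(e, pair(pair(b, e), pair(e, b))), pair(b, b)), k(pair(pair(e, pair(e, e)), pair(b, b)), pair(pair(e, b), pair(e, e))))  →  k(pair(pair(e, pair(pair(b, e), pair(e, b))), pair(b, b)), pair(e, pair(e, e)))   [R2 at 2]
3. k(pair(pair(e, pair(pair(b, e), pair(e, b))), pair(b, b)), pair(e, pair(e, e)))  →  pair(e, pair(pair(b, e), pair(e, b)))   [R2 at ε]

pair(e, pair(pair(b, e), pair(e, b)))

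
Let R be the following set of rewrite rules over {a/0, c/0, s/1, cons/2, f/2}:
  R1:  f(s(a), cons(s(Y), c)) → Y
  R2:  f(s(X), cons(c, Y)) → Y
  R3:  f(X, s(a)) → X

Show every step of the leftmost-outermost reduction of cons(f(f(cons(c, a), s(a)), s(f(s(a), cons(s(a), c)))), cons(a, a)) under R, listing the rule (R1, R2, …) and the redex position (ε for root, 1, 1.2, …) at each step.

1. cons(f(f(cons(c, a), s(a)), s(f(s(a), cons(s(a), c)))), cons(a, a))  →  cons(f(cons(c, a), s(f(s(a), cons(s(a), c)))), cons(a, a))   [R3 at 1.1]
2. cons(f(cons(c, a), s(f(s(a), cons(s(a), c)))), cons(a, a))  →  cons(f(cons(c, a), s(a)), cons(a, a))   [R1 at 1.2.1]
3. cons(f(cons(c, a), s(a)), cons(a, a))  →  cons(cons(c, a), cons(a, a))   [R3 at 1]

cons(cons(c, a), cons(a, a))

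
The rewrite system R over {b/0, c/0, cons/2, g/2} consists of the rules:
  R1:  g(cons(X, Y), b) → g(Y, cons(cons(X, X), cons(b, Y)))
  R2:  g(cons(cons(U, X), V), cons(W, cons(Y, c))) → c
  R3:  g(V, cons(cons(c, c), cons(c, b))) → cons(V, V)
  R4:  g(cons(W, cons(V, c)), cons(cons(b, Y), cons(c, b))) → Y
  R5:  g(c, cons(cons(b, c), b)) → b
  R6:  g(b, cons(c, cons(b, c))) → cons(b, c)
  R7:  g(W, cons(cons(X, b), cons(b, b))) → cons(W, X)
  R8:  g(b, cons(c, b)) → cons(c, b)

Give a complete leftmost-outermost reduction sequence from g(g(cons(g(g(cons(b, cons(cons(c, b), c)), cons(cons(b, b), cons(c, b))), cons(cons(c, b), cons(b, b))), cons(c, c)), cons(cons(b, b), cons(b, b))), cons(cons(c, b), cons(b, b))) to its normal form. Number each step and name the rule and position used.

1. g(g(cons(g(g(cons(b, cons(cons(c, b), c)), cons(cons(b, b), cons(c, b))), cons(cons(c, b), cons(b, b))), cons(c, c)), cons(cons(b, b), cons(b, b))), cons(cons(c, b), cons(b, b)))  →  cons(g(cons(g(g(cons(b, cons(cons(c, b), c)), cons(cons(b, b), cons(c, b))), cons(cons(c, b), cons(b, b))), cons(c, c)), cons(cons(b, b), cons(b, b))), c)   [R7 at ε]
2. cons(g(cons(g(g(cons(b, cons(cons(c, b), c)), cons(cons(b, b), cons(c, b))), cons(cons(c, b), cons(b, b))), cons(c, c)), cons(cons(b, b), cons(b, b))), c)  →  cons(cons(cons(g(g(cons(b, cons(cons(c, b), c)), cons(cons(b, b), cons(c, b))), cons(cons(c, b), cons(b, b))), cons(c, c)), b), c)   [R7 at 1]
3. cons(cons(cons(g(g(cons(b, cons(cons(c, b), c)), cons(cons(b, b), cons(c, b))), cons(cons(c, b), cons(b, b))), cons(c, c)), b), c)  →  cons(cons(cons(cons(g(cons(b, cons(cons(c, b), c)), cons(cons(b, b), cons(c, b))), c), cons(c, c)), b), c)   [R7 at 1.1.1]
4. cons(cons(cons(cons(g(cons(b, cons(cons(c, b), c)), cons(cons(b, b), cons(c, b))), c), cons(c, c)), b), c)  →  cons(cons(cons(cons(b, c), cons(c, c)), b), c)   [R4 at 1.1.1.1]

cons(cons(cons(cons(b, c), cons(c, c)), b), c)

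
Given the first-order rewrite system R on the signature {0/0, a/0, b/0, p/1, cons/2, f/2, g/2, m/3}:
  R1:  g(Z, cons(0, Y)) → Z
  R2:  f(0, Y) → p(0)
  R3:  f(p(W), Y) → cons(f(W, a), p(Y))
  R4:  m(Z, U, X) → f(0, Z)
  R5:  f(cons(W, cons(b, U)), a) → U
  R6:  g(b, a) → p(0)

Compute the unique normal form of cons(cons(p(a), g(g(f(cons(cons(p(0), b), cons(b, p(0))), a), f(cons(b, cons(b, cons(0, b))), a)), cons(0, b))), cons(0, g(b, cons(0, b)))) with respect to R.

1. cons(cons(p(a), g(g(f(cons(cons(p(0), b), cons(b, p(0))), a), f(cons(b, cons(b, cons(0, b))), a)), cons(0, b))), cons(0, g(b, cons(0, b))))  →  cons(cons(p(a), g(f(cons(cons(p(0), b), cons(b, p(0))), a), f(cons(b, cons(b, cons(0, b))), a))), cons(0, g(b, cons(0, b))))   [R1 at 1.2]
2. cons(cons(p(a), g(f(cons(cons(p(0), b), cons(b, p(0))), a), f(cons(b, cons(b, cons(0, b))), a))), cons(0, g(b, cons(0, b))))  →  cons(cons(p(a), g(p(0), f(cons(b, cons(b, cons(0, b))), a))), cons(0, g(b, cons(0, b))))   [R5 at 1.2.1]
3. cons(cons(p(a), g(p(0), f(cons(b, cons(b, cons(0, b))), a))), cons(0, g(b, cons(0, b))))  →  cons(cons(p(a), g(p(0), cons(0, b))), cons(0, g(b, cons(0, b))))   [R5 at 1.2.2]
4. cons(cons(p(a), g(p(0), cons(0, b))), cons(0, g(b, cons(0, b))))  →  cons(cons(p(a), p(0)), cons(0, g(b, cons(0, b))))   [R1 at 1.2]
5. cons(cons(p(a), p(0)), cons(0, g(b, cons(0, b))))  →  cons(cons(p(a), p(0)), cons(0, b))   [R1 at 2.2]

cons(cons(p(a), p(0)), cons(0, b))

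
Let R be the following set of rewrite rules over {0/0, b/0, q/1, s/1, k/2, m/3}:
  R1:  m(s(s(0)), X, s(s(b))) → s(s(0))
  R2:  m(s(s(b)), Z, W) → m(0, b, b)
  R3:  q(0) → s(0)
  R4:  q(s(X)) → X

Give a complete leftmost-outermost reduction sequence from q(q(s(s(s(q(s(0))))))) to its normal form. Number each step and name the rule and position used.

s(0)

1. q(q(s(s(s(q(s(0)))))))  →  q(s(s(q(s(0)))))   [R4 at 1]
2. q(s(s(q(s(0)))))  →  s(q(s(0)))   [R4 at ε]
3. s(q(s(0)))  →  s(0)   [R4 at 1]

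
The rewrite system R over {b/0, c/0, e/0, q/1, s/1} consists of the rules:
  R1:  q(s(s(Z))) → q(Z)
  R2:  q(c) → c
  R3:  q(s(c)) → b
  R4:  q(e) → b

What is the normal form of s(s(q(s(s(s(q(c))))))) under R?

s(s(b))

1. s(s(q(s(s(s(q(c)))))))  →  s(s(q(s(q(c)))))   [R1 at 1.1]
2. s(s(q(s(q(c)))))  →  s(s(q(s(c))))   [R2 at 1.1.1.1]
3. s(s(q(s(c))))  →  s(s(b))   [R3 at 1.1]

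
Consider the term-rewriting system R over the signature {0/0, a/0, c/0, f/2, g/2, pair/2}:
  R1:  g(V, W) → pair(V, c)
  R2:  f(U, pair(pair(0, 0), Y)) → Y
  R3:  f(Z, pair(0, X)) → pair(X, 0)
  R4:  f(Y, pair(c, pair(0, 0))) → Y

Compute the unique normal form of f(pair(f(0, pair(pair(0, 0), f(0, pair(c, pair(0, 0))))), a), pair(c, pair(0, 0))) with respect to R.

pair(0, a)

1. f(pair(f(0, pair(pair(0, 0), f(0, pair(c, pair(0, 0))))), a), pair(c, pair(0, 0)))  →  pair(f(0, pair(pair(0, 0), f(0, pair(c, pair(0, 0))))), a)   [R4 at ε]
2. pair(f(0, pair(pair(0, 0), f(0, pair(c, pair(0, 0))))), a)  →  pair(f(0, pair(c, pair(0, 0))), a)   [R2 at 1]
3. pair(f(0, pair(c, pair(0, 0))), a)  →  pair(0, a)   [R4 at 1]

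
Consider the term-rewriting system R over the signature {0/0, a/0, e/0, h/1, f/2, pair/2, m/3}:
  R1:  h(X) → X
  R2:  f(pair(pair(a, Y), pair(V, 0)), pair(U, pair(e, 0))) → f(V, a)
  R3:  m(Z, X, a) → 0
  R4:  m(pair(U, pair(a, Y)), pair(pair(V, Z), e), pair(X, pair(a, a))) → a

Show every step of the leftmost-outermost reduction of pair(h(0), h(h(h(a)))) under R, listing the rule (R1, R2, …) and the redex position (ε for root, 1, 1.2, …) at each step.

1. pair(h(0), h(h(h(a))))  →  pair(0, h(h(h(a))))   [R1 at 1]
2. pair(0, h(h(h(a))))  →  pair(0, h(h(a)))   [R1 at 2]
3. pair(0, h(h(a)))  →  pair(0, h(a))   [R1 at 2]
4. pair(0, h(a))  →  pair(0, a)   [R1 at 2]

pair(0, a)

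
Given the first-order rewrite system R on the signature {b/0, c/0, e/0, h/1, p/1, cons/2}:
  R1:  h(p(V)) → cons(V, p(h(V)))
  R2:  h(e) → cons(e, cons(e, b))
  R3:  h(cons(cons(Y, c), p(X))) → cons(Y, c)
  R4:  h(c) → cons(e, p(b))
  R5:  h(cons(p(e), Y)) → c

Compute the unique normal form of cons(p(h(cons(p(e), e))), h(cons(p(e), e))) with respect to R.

cons(p(c), c)

1. cons(p(h(cons(p(e), e))), h(cons(p(e), e)))  →  cons(p(c), h(cons(p(e), e)))   [R5 at 1.1]
2. cons(p(c), h(cons(p(e), e)))  →  cons(p(c), c)   [R5 at 2]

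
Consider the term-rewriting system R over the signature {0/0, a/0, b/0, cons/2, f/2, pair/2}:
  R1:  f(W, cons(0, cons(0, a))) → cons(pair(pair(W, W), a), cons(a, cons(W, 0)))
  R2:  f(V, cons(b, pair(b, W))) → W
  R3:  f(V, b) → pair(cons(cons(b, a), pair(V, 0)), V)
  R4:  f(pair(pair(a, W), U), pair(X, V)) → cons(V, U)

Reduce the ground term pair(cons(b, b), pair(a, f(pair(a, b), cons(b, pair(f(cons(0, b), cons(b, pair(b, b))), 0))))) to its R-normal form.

1. pair(cons(b, b), pair(a, f(pair(a, b), cons(b, pair(f(cons(0, b), cons(b, pair(b, b))), 0)))))  →  pair(cons(b, b), pair(a, f(pair(a, b), cons(b, pair(b, 0)))))   [R2 at 2.2.2.2.1]
2. pair(cons(b, b), pair(a, f(pair(a, b), cons(b, pair(b, 0)))))  →  pair(cons(b, b), pair(a, 0))   [R2 at 2.2]

pair(cons(b, b), pair(a, 0))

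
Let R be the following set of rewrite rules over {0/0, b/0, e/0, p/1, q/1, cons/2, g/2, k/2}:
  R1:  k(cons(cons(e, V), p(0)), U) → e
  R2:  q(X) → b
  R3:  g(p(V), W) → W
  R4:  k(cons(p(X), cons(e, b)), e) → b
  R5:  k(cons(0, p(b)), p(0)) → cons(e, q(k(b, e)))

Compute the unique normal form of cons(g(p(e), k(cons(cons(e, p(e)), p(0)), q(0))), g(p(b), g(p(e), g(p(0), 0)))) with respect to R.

cons(e, 0)

1. cons(g(p(e), k(cons(cons(e, p(e)), p(0)), q(0))), g(p(b), g(p(e), g(p(0), 0))))  →  cons(k(cons(cons(e, p(e)), p(0)), q(0)), g(p(b), g(p(e), g(p(0), 0))))   [R3 at 1]
2. cons(k(cons(cons(e, p(e)), p(0)), q(0)), g(p(b), g(p(e), g(p(0), 0))))  →  cons(e, g(p(b), g(p(e), g(p(0), 0))))   [R1 at 1]
3. cons(e, g(p(b), g(p(e), g(p(0), 0))))  →  cons(e, g(p(e), g(p(0), 0)))   [R3 at 2]
4. cons(e, g(p(e), g(p(0), 0)))  →  cons(e, g(p(0), 0))   [R3 at 2]
5. cons(e, g(p(0), 0))  →  cons(e, 0)   [R3 at 2]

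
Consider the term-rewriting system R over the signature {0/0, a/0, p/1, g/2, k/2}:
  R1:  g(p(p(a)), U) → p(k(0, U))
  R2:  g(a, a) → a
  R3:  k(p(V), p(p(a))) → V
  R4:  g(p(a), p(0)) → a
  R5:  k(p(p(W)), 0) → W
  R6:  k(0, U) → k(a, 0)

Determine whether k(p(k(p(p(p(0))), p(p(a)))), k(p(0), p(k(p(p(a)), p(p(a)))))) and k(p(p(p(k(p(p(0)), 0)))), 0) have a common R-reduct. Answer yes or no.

yes — NF(t₁) = p(0), NF(t₂) = p(0)

Reduce t₁ = k(p(k(p(p(p(0))), p(p(a)))), k(p(0), p(k(p(p(a)), p(p(a)))))):
1. k(p(k(p(p(p(0))), p(p(a)))), k(p(0), p(k(p(p(a)), p(p(a))))))  →  k(p(p(p(0))), k(p(0), p(k(p(p(a)), p(p(a))))))   [R3 at 1.1]
2. k(p(p(p(0))), k(p(0), p(k(p(p(a)), p(p(a))))))  →  k(p(p(p(0))), k(p(0), p(p(a))))   [R3 at 2.2.1]
3. k(p(p(p(0))), k(p(0), p(p(a))))  →  k(p(p(p(0))), 0)   [R3 at 2]
4. k(p(p(p(0))), 0)  →  p(0)   [R5 at ε]

Reduce t₂ = k(p(p(p(k(p(p(0)), 0)))), 0):
1. k(p(p(p(k(p(p(0)), 0)))), 0)  →  p(k(p(p(0)), 0))   [R5 at ε]
2. p(k(p(p(0)), 0))  →  p(0)   [R5 at 1]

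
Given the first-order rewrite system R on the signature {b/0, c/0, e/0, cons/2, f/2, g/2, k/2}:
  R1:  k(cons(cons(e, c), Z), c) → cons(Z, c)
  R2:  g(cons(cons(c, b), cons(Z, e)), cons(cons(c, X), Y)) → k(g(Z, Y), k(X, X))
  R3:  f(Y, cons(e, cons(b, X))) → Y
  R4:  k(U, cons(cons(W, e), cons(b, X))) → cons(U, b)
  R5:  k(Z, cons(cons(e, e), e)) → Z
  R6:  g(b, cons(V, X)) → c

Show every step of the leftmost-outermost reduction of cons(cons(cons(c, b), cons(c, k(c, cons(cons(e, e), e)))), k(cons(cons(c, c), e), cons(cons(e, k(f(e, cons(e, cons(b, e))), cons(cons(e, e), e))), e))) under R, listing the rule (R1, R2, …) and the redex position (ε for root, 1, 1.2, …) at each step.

1. cons(cons(cons(c, b), cons(c, k(c, cons(cons(e, e), e)))), k(cons(cons(c, c), e), cons(cons(e, k(f(e, cons(e, cons(b, e))), cons(cons(e, e), e))), e)))  →  cons(cons(cons(c, b), cons(c, c)), k(cons(cons(c, c), e), cons(cons(e, k(f(e, cons(e, cons(b, e))), cons(cons(e, e), e))), e)))   [R5 at 1.2.2]
2. cons(cons(cons(c, b), cons(c, c)), k(cons(cons(c, c), e), cons(cons(e, k(f(e, cons(e, cons(b, e))), cons(cons(e, e), e))), e)))  →  cons(cons(cons(c, b), cons(c, c)), k(cons(cons(c, c), e), cons(cons(e, f(e, cons(e, cons(b, e)))), e)))   [R5 at 2.2.1.2]
3. cons(cons(cons(c, b), cons(c, c)), k(cons(cons(c, c), e), cons(cons(e, f(e, cons(e, cons(b, e)))), e)))  →  cons(cons(cons(c, b), cons(c, c)), k(cons(cons(c, c), e), cons(cons(e, e), e)))   [R3 at 2.2.1.2]
4. cons(cons(cons(c, b), cons(c, c)), k(cons(cons(c, c), e), cons(cons(e, e), e)))  →  cons(cons(cons(c, b), cons(c, c)), cons(cons(c, c), e))   [R5 at 2]

cons(cons(cons(c, b), cons(c, c)), cons(cons(c, c), e))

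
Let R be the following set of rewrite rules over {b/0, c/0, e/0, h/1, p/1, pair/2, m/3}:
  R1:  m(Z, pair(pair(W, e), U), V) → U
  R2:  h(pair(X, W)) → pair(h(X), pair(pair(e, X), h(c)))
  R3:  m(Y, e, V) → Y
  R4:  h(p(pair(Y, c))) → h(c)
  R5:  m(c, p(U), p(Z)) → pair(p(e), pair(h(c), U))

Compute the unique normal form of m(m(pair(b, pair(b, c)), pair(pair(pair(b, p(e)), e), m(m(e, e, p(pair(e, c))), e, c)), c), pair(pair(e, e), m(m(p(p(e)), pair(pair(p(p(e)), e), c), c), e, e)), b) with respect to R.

1. m(m(pair(b, pair(b, c)), pair(pair(pair(b, p(e)), e), m(m(e, e, p(pair(e, c))), e, c)), c), pair(pair(e, e), m(m(p(p(e)), pair(pair(p(p(e)), e), c), c), e, e)), b)  →  m(m(p(p(e)), pair(pair(p(p(e)), e), c), c), e, e)   [R1 at ε]
2. m(m(p(p(e)), pair(pair(p(p(e)), e), c), c), e, e)  →  m(p(p(e)), pair(pair(p(p(e)), e), c), c)   [R3 at ε]
3. m(p(p(e)), pair(pair(p(p(e)), e), c), c)  →  c   [R1 at ε]

c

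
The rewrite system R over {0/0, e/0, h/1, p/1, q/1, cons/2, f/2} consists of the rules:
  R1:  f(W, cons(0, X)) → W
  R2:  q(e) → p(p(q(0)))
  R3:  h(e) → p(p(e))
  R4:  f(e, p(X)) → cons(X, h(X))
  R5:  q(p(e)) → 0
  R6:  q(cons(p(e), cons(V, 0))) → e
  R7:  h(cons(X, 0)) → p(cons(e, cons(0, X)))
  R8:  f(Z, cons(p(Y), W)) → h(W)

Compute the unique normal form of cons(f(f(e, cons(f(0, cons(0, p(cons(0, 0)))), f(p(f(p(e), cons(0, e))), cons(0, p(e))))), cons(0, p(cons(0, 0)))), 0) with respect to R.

1. cons(f(f(e, cons(f(0, cons(0, p(cons(0, 0)))), f(p(f(p(e), cons(0, e))), cons(0, p(e))))), cons(0, p(cons(0, 0)))), 0)  →  cons(f(e, cons(f(0, cons(0, p(cons(0, 0)))), f(p(f(p(e), cons(0, e))), cons(0, p(e))))), 0)   [R1 at 1]
2. cons(f(e, cons(f(0, cons(0, p(cons(0, 0)))), f(p(f(p(e), cons(0, e))), cons(0, p(e))))), 0)  →  cons(f(e, cons(0, f(p(f(p(e), cons(0, e))), cons(0, p(e))))), 0)   [R1 at 1.2.1]
3. cons(f(e, cons(0, f(p(f(p(e), cons(0, e))), cons(0, p(e))))), 0)  →  cons(e, 0)   [R1 at 1]

cons(e, 0)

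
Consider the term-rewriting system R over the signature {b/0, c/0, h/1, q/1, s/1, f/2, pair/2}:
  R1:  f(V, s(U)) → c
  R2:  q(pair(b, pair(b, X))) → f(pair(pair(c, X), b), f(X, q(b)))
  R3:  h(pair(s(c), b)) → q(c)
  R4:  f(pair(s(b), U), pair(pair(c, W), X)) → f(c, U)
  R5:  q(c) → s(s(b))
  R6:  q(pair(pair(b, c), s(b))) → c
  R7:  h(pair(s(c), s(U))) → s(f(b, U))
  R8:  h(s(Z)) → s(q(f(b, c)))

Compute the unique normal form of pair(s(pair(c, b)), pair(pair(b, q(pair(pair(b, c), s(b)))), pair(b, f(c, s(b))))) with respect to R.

pair(s(pair(c, b)), pair(pair(b, c), pair(b, c)))

1. pair(s(pair(c, b)), pair(pair(b, q(pair(pair(b, c), s(b)))), pair(b, f(c, s(b)))))  →  pair(s(pair(c, b)), pair(pair(b, c), pair(b, f(c, s(b)))))   [R6 at 2.1.2]
2. pair(s(pair(c, b)), pair(pair(b, c), pair(b, f(c, s(b)))))  →  pair(s(pair(c, b)), pair(pair(b, c), pair(b, c)))   [R1 at 2.2.2]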